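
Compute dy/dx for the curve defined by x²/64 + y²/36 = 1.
Differentiate the relation implicitly: treat y = y(x) and apply the chain rule, so every y-derivative picks up a y' = dy/dx factor.

With everything moved to the left-hand side, differentiate term by term:
  d/dx[x^2/64] = x/32
  d/dx[y^2/36] = y·y'/18
  d/dx[-1] = 0

Separating the contributions that come from x directly and those that come through y:
  without y':      x/32
  multiplying y':  y/18

so (x/32) + (y/18)·y' = 0, and therefore
  dy/dx = -(x/32)/(y/18) = -9x/(16y)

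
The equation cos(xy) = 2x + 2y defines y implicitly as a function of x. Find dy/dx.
Apply d/dx to both sides, remembering that y depends on x. Each occurrence of y therefore brings in a y' = dy/dx via the chain rule.

With F(x, y) equal to the left-hand side minus the right, differentiate F term by term:
  d/dx[-2x] = -2
  d/dx[-2y] = -2·y'
  d/dx[cos(xy)] = -(x·y' + y)·sin(xy)
Adding these up, d/dx[F] = 0 becomes
  (-y·sin(xy) - 2) + (-x·sin(xy) - 2)·y' = 0,
so isolating y',
  dy/dx = -(-y·sin(xy) - 2)/(-x·sin(xy) - 2) = -(y·sin(xy) + 2)/(x·sin(xy) + 2)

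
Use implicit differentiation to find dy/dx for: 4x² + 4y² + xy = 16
Apply d/dx to both sides, remembering that y depends on x. Each occurrence of y therefore brings in a y' = dy/dx via the chain rule.

With F(x, y) equal to the left-hand side minus the right, differentiate F term by term:
  d/dx[4x^2] = 8x
  d/dx[xy] = x·y' + y
  d/dx[4y^2] = 8y·y'
  d/dx[-16] = 0
Adding these up, d/dx[F] = 0 becomes
  (8x + y) + (x + 8y)·y' = 0,
so isolating y',
  dy/dx = -(8x + y)/(x + 8y) = (-8x - y)/(x + 8y)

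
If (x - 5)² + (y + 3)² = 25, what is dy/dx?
Take d/dx of both sides. Since y is implicitly a function of x, the chain rule attaches a y' = dy/dx factor whenever we differentiate through y.

Set F(x, y) = (left side) − (right side), so the curve is F = 0. Differentiating each term of F:
  d/dx[(x - 5)^2] = 2x - 10
  d/dx[(y + 3)^2] = 2·y'(y + 3)
  d/dx[-25] = 0

Collecting, the y'-free part is the partial derivative in x and the y' coefficient is the partial derivative in y:
  ∂F/∂x = 2x - 10
  ∂F/∂y = 2y + 6

so d/dx[F(x, y(x))] = ∂F/∂x + (∂F/∂y)·y' = 0. Rearranging,
  dy/dx = -(∂F/∂x)/(∂F/∂y) = -(2x - 10)/(2y + 6) = (5 - x)/(y + 3)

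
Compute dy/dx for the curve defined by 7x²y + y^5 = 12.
Differentiate the relation implicitly: treat y = y(x) and apply the chain rule, so every y-derivative picks up a y' = dy/dx factor.

With everything moved to the left-hand side, differentiate term by term:
  d/dx[7x^2y] = 7x^2·y' + 14xy
  d/dx[y^5] = 5y^4·y'
  d/dx[-12] = 0

Separating the contributions that come from x directly and those that come through y:
  without y':      14xy
  multiplying y':  7x^2 + 5y^4

so (14xy) + (7x^2 + 5y^4)·y' = 0, and therefore
  dy/dx = -(14xy)/(7x^2 + 5y^4) = -14xy/(7x^2 + 5y^4)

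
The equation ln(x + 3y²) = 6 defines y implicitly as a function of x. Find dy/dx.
Differentiate the relation implicitly: treat y = y(x) and apply the chain rule, so every y-derivative picks up a y' = dy/dx factor.

With everything moved to the left-hand side, differentiate term by term:
  d/dx[ln(x + 3y^2)] = (6y·y' + 1)/(x + 3y^2)
  d/dx[-6] = 0

Separating the contributions that come from x directly and those that come through y:
  without y':      1/(x + 3y^2)
  multiplying y':  6y/(x + 3y^2)

so (1/(x + 3y^2)) + (6y/(x + 3y^2))·y' = 0, and therefore
  dy/dx = -(1/(x + 3y^2))/(6y/(x + 3y^2)) = -1/(6y)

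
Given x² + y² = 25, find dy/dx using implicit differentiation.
Differentiate the relation implicitly: treat y = y(x) and apply the chain rule, so every y-derivative picks up a y' = dy/dx factor.

With everything moved to the left-hand side, differentiate term by term:
  d/dx[x^2] = 2x
  d/dx[y^2] = 2y·y'
  d/dx[-25] = 0

Separating the contributions that come from x directly and those that come through y:
  without y':      2x
  multiplying y':  2y

so (2x) + (2y)·y' = 0, and therefore
  dy/dx = -(2x)/(2y) = -x/y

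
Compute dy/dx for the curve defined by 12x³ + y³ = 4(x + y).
Take d/dx of both sides. Since y is implicitly a function of x, the chain rule attaches a y' = dy/dx factor whenever we differentiate through y.

Set F(x, y) = (left side) − (right side), so the curve is F = 0. Differentiating each term of F:
  d/dx[12x^3] = 36x^2
  d/dx[-4x] = -4
  d/dx[y^3] = 3y^2·y'
  d/dx[-4y] = -4·y'

Collecting, the y'-free part is the partial derivative in x and the y' coefficient is the partial derivative in y:
  ∂F/∂x = 36x^2 - 4
  ∂F/∂y = 3y^2 - 4

so d/dx[F(x, y(x))] = ∂F/∂x + (∂F/∂y)·y' = 0. Rearranging,
  dy/dx = -(∂F/∂x)/(∂F/∂y) = -(36x^2 - 4)/(3y^2 - 4) = 4(1 - 9x^2)/(3y^2 - 4)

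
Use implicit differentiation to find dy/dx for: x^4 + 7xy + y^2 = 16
Apply d/dx to both sides, remembering that y depends on x. Each occurrence of y therefore brings in a y' = dy/dx via the chain rule.

With F(x, y) equal to the left-hand side minus the right, differentiate F term by term:
  d/dx[x^4] = 4x^3
  d/dx[7xy] = 7x·y' + 7y
  d/dx[y^2] = 2y·y'
  d/dx[-16] = 0
Adding these up, d/dx[F] = 0 becomes
  (4x^3 + 7y) + (7x + 2y)·y' = 0,
so isolating y',
  dy/dx = -(4x^3 + 7y)/(7x + 2y) = (-4x^3 - 7y)/(7x + 2y)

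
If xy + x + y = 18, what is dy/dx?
Differentiate both sides with respect to x, treating y as y(x). By the chain rule, any term containing y contributes a factor of y' = dy/dx when we differentiate it.

Move every term to one side and write the relation as F(x, y) = 0. Term by term,
  d/dx[xy] = x·y' + y
  d/dx[x] = 1
  d/dx[y] = y'
  d/dx[-18] = 0

The pieces without y' make up ∂F/∂x and the coefficient of y' is ∂F/∂y:
  ∂F/∂x = y + 1,
  ∂F/∂y = x + 1.

Since d/dx[F] = ∂F/∂x + (∂F/∂y)·y' = 0, solve for y':
  (∂F/∂y)·y' = -∂F/∂x
  dy/dx = -(∂F/∂x)/(∂F/∂y) = -(y + 1)/(x + 1) = (-y - 1)/(x + 1)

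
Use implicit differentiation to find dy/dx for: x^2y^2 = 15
Take d/dx of both sides. Since y is implicitly a function of x, the chain rule attaches a y' = dy/dx factor whenever we differentiate through y.

Set F(x, y) = (left side) − (right side), so the curve is F = 0. Differentiating each term of F:
  d/dx[x^2y^2] = 2x^2y·y' + 2xy^2
  d/dx[-15] = 0

Collecting, the y'-free part is the partial derivative in x and the y' coefficient is the partial derivative in y:
  ∂F/∂x = 2xy^2
  ∂F/∂y = 2x^2y

so d/dx[F(x, y(x))] = ∂F/∂x + (∂F/∂y)·y' = 0. Rearranging,
  dy/dx = -(∂F/∂x)/(∂F/∂y) = -(2xy^2)/(2x^2y) = -y/x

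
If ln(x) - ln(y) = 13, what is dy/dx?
Differentiate the relation implicitly: treat y = y(x) and apply the chain rule, so every y-derivative picks up a y' = dy/dx factor.

With everything moved to the left-hand side, differentiate term by term:
  d/dx[ln(x)] = 1/x
  d/dx[-ln(y)] = -y'/y
  d/dx[-13] = 0

Separating the contributions that come from x directly and those that come through y:
  without y':      1/x
  multiplying y':  -1/y

so (1/x) + (-1/y)·y' = 0, and therefore
  dy/dx = -(1/x)/(-1/y) = y/x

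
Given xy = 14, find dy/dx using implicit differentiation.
Differentiate both sides with respect to x, treating y as y(x). By the chain rule, any term containing y contributes a factor of y' = dy/dx when we differentiate it.

Move every term to one side and write the relation as F(x, y) = 0. Term by term,
  d/dx[xy] = x·y' + y
  d/dx[-14] = 0

The pieces without y' make up ∂F/∂x and the coefficient of y' is ∂F/∂y:
  ∂F/∂x = y,
  ∂F/∂y = x.

Since d/dx[F] = ∂F/∂x + (∂F/∂y)·y' = 0, solve for y':
  (∂F/∂y)·y' = -∂F/∂x
  dy/dx = -(∂F/∂x)/(∂F/∂y) = -(y)/(x) = -y/x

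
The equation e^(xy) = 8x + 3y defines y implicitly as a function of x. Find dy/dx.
Apply d/dx to both sides, remembering that y depends on x. Each occurrence of y therefore brings in a y' = dy/dx via the chain rule.

With F(x, y) equal to the left-hand side minus the right, differentiate F term by term:
  d/dx[-8x] = -8
  d/dx[-3y] = -3·y'
  d/dx[e^(xy)] = (x·y' + y)·e^(xy)
Adding these up, d/dx[F] = 0 becomes
  (y·e^(xy) - 8) + (x·e^(xy) - 3)·y' = 0,
so isolating y',
  dy/dx = -(y·e^(xy) - 8)/(x·e^(xy) - 3) = (-y·e^(xy) + 8)/(x·e^(xy) - 3)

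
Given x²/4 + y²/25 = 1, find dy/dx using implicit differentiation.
Take d/dx of both sides. Since y is implicitly a function of x, the chain rule attaches a y' = dy/dx factor whenever we differentiate through y.

Set F(x, y) = (left side) − (right side), so the curve is F = 0. Differentiating each term of F:
  d/dx[x^2/4] = x/2
  d/dx[y^2/25] = 2y·y'/25
  d/dx[-1] = 0

Collecting, the y'-free part is the partial derivative in x and the y' coefficient is the partial derivative in y:
  ∂F/∂x = x/2
  ∂F/∂y = 2y/25

so d/dx[F(x, y(x))] = ∂F/∂x + (∂F/∂y)·y' = 0. Rearranging,
  dy/dx = -(∂F/∂x)/(∂F/∂y) = -(x/2)/(2y/25) = -25x/(4y)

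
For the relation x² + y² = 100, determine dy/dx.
Take d/dx of both sides. Since y is implicitly a function of x, the chain rule attaches a y' = dy/dx factor whenever we differentiate through y.

Set F(x, y) = (left side) − (right side), so the curve is F = 0. Differentiating each term of F:
  d/dx[x^2] = 2x
  d/dx[y^2] = 2y·y'
  d/dx[-100] = 0

Collecting, the y'-free part is the partial derivative in x and the y' coefficient is the partial derivative in y:
  ∂F/∂x = 2x
  ∂F/∂y = 2y

so d/dx[F(x, y(x))] = ∂F/∂x + (∂F/∂y)·y' = 0. Rearranging,
  dy/dx = -(∂F/∂x)/(∂F/∂y) = -(2x)/(2y) = -x/y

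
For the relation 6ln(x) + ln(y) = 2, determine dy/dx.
Take d/dx of both sides. Since y is implicitly a function of x, the chain rule attaches a y' = dy/dx factor whenever we differentiate through y.

Set F(x, y) = (left side) − (right side), so the curve is F = 0. Differentiating each term of F:
  d/dx[6ln(x)] = 6/x
  d/dx[ln(y)] = y'/y
  d/dx[-2] = 0

Collecting, the y'-free part is the partial derivative in x and the y' coefficient is the partial derivative in y:
  ∂F/∂x = 6/x
  ∂F/∂y = 1/y

so d/dx[F(x, y(x))] = ∂F/∂x + (∂F/∂y)·y' = 0. Rearranging,
  dy/dx = -(∂F/∂x)/(∂F/∂y) = -(6/x)/(1/y) = -6y/x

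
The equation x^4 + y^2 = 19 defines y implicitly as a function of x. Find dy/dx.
Take d/dx of both sides. Since y is implicitly a function of x, the chain rule attaches a y' = dy/dx factor whenever we differentiate through y.

Set F(x, y) = (left side) − (right side), so the curve is F = 0. Differentiating each term of F:
  d/dx[x^4] = 4x^3
  d/dx[y^2] = 2y·y'
  d/dx[-19] = 0

Collecting, the y'-free part is the partial derivative in x and the y' coefficient is the partial derivative in y:
  ∂F/∂x = 4x^3
  ∂F/∂y = 2y

so d/dx[F(x, y(x))] = ∂F/∂x + (∂F/∂y)·y' = 0. Rearranging,
  dy/dx = -(∂F/∂x)/(∂F/∂y) = -(4x^3)/(2y) = -2x^3/y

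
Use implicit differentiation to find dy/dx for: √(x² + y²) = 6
Take d/dx of both sides. Since y is implicitly a function of x, the chain rule attaches a y' = dy/dx factor whenever we differentiate through y.

Set F(x, y) = (left side) − (right side), so the curve is F = 0. Differentiating each term of F:
  d/dx[√(x^2 + y^2)] = (x + y·y')/√(x^2 + y^2)
  d/dx[-6] = 0

Collecting, the y'-free part is the partial derivative in x and the y' coefficient is the partial derivative in y:
  ∂F/∂x = x/√(x^2 + y^2)
  ∂F/∂y = y/√(x^2 + y^2)

so d/dx[F(x, y(x))] = ∂F/∂x + (∂F/∂y)·y' = 0. Rearranging,
  dy/dx = -(∂F/∂x)/(∂F/∂y) = -(x/√(x^2 + y^2))/(y/√(x^2 + y^2)) = -x/y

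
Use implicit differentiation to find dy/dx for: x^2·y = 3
Differentiate the relation implicitly: treat y = y(x) and apply the chain rule, so every y-derivative picks up a y' = dy/dx factor.

With everything moved to the left-hand side, differentiate term by term:
  d/dx[x^2y] = x^2·y' + 2xy
  d/dx[-3] = 0

Separating the contributions that come from x directly and those that come through y:
  without y':      2xy
  multiplying y':  x^2

so (2xy) + (x^2)·y' = 0, and therefore
  dy/dx = -(2xy)/(x^2) = -2y/x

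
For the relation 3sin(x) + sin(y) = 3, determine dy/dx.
Differentiate the relation implicitly: treat y = y(x) and apply the chain rule, so every y-derivative picks up a y' = dy/dx factor.

With everything moved to the left-hand side, differentiate term by term:
  d/dx[3sin(x)] = 3cos(x)
  d/dx[sin(y)] = y'·cos(y)
  d/dx[-3] = 0

Separating the contributions that come from x directly and those that come through y:
  without y':      3cos(x)
  multiplying y':  cos(y)

so (3cos(x)) + (cos(y))·y' = 0, and therefore
  dy/dx = -(3cos(x))/(cos(y)) = -3cos(x)/cos(y)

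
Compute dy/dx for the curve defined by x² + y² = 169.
Take d/dx of both sides. Since y is implicitly a function of x, the chain rule attaches a y' = dy/dx factor whenever we differentiate through y.

Set F(x, y) = (left side) − (right side), so the curve is F = 0. Differentiating each term of F:
  d/dx[x^2] = 2x
  d/dx[y^2] = 2y·y'
  d/dx[-169] = 0

Collecting, the y'-free part is the partial derivative in x and the y' coefficient is the partial derivative in y:
  ∂F/∂x = 2x
  ∂F/∂y = 2y

so d/dx[F(x, y(x))] = ∂F/∂x + (∂F/∂y)·y' = 0. Rearranging,
  dy/dx = -(∂F/∂x)/(∂F/∂y) = -(2x)/(2y) = -x/y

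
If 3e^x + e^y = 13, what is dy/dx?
Take d/dx of both sides. Since y is implicitly a function of x, the chain rule attaches a y' = dy/dx factor whenever we differentiate through y.

Set F(x, y) = (left side) − (right side), so the curve is F = 0. Differentiating each term of F:
  d/dx[3e^(x)] = 3e^(x)
  d/dx[e^(y)] = y'·e^(y)
  d/dx[-13] = 0

Collecting, the y'-free part is the partial derivative in x and the y' coefficient is the partial derivative in y:
  ∂F/∂x = 3e^(x)
  ∂F/∂y = e^(y)

so d/dx[F(x, y(x))] = ∂F/∂x + (∂F/∂y)·y' = 0. Rearranging,
  dy/dx = -(∂F/∂x)/(∂F/∂y) = -(3e^(x))/(e^(y)) = -3e^(x - y)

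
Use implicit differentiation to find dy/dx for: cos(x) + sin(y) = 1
Take d/dx of both sides. Since y is implicitly a function of x, the chain rule attaches a y' = dy/dx factor whenever we differentiate through y.

Set F(x, y) = (left side) − (right side), so the curve is F = 0. Differentiating each term of F:
  d/dx[sin(y)] = y'·cos(y)
  d/dx[cos(x)] = -sin(x)
  d/dx[-1] = 0

Collecting, the y'-free part is the partial derivative in x and the y' coefficient is the partial derivative in y:
  ∂F/∂x = -sin(x)
  ∂F/∂y = cos(y)

so d/dx[F(x, y(x))] = ∂F/∂x + (∂F/∂y)·y' = 0. Rearranging,
  dy/dx = -(∂F/∂x)/(∂F/∂y) = -(-sin(x))/(cos(y)) = sin(x)/cos(y)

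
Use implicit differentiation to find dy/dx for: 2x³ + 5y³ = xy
Differentiate both sides with respect to x, treating y as y(x). By the chain rule, any term containing y contributes a factor of y' = dy/dx when we differentiate it.

Move every term to one side and write the relation as F(x, y) = 0. Term by term,
  d/dx[2x^3] = 6x^2
  d/dx[-xy] = -x·y' - y
  d/dx[5y^3] = 15y^2·y'

The pieces without y' make up ∂F/∂x and the coefficient of y' is ∂F/∂y:
  ∂F/∂x = 6x^2 - y,
  ∂F/∂y = -x + 15y^2.

Since d/dx[F] = ∂F/∂x + (∂F/∂y)·y' = 0, solve for y':
  (∂F/∂y)·y' = -∂F/∂x
  dy/dx = -(∂F/∂x)/(∂F/∂y) = -(6x^2 - y)/(-x + 15y^2) = (6x^2 - y)/(x - 15y^2)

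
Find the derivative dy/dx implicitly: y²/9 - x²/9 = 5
Apply d/dx to both sides, remembering that y depends on x. Each occurrence of y therefore brings in a y' = dy/dx via the chain rule.

With F(x, y) equal to the left-hand side minus the right, differentiate F term by term:
  d/dx[-x^2/9] = -2x/9
  d/dx[y^2/9] = 2y·y'/9
  d/dx[-5] = 0
Adding these up, d/dx[F] = 0 becomes
  (-2x/9) + (2y/9)·y' = 0,
so isolating y',
  dy/dx = -(-2x/9)/(2y/9) = x/y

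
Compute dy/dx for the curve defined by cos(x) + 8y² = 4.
Differentiate both sides with respect to x, treating y as y(x). By the chain rule, any term containing y contributes a factor of y' = dy/dx when we differentiate it.

Move every term to one side and write the relation as F(x, y) = 0. Term by term,
  d/dx[8y^2] = 16y·y'
  d/dx[cos(x)] = -sin(x)
  d/dx[-4] = 0

The pieces without y' make up ∂F/∂x and the coefficient of y' is ∂F/∂y:
  ∂F/∂x = -sin(x),
  ∂F/∂y = 16y.

Since d/dx[F] = ∂F/∂x + (∂F/∂y)·y' = 0, solve for y':
  (∂F/∂y)·y' = -∂F/∂x
  dy/dx = -(∂F/∂x)/(∂F/∂y) = -(-sin(x))/(16y) = sin(x)/(16y)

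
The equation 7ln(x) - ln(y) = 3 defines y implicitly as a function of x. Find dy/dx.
Differentiate the relation implicitly: treat y = y(x) and apply the chain rule, so every y-derivative picks up a y' = dy/dx factor.

With everything moved to the left-hand side, differentiate term by term:
  d/dx[7ln(x)] = 7/x
  d/dx[-ln(y)] = -y'/y
  d/dx[-3] = 0

Separating the contributions that come from x directly and those that come through y:
  without y':      7/x
  multiplying y':  -1/y

so (7/x) + (-1/y)·y' = 0, and therefore
  dy/dx = -(7/x)/(-1/y) = 7y/x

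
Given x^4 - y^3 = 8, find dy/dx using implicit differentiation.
Differentiate both sides with respect to x, treating y as y(x). By the chain rule, any term containing y contributes a factor of y' = dy/dx when we differentiate it.

Move every term to one side and write the relation as F(x, y) = 0. Term by term,
  d/dx[x^4] = 4x^3
  d/dx[-y^3] = -3y^2·y'
  d/dx[-8] = 0

The pieces without y' make up ∂F/∂x and the coefficient of y' is ∂F/∂y:
  ∂F/∂x = 4x^3,
  ∂F/∂y = -3y^2.

Since d/dx[F] = ∂F/∂x + (∂F/∂y)·y' = 0, solve for y':
  (∂F/∂y)·y' = -∂F/∂x
  dy/dx = -(∂F/∂x)/(∂F/∂y) = -(4x^3)/(-3y^2) = 4x^3/(3y^2)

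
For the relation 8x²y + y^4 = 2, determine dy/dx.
Take d/dx of both sides. Since y is implicitly a function of x, the chain rule attaches a y' = dy/dx factor whenever we differentiate through y.

Set F(x, y) = (left side) − (right side), so the curve is F = 0. Differentiating each term of F:
  d/dx[8x^2y] = 8x^2·y' + 16xy
  d/dx[y^4] = 4y^3·y'
  d/dx[-2] = 0

Collecting, the y'-free part is the partial derivative in x and the y' coefficient is the partial derivative in y:
  ∂F/∂x = 16xy
  ∂F/∂y = 8x^2 + 4y^3

so d/dx[F(x, y(x))] = ∂F/∂x + (∂F/∂y)·y' = 0. Rearranging,
  dy/dx = -(∂F/∂x)/(∂F/∂y) = -(16xy)/(8x^2 + 4y^3) = -4xy/(2x^2 + y^3)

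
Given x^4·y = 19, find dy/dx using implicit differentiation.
Differentiate both sides with respect to x, treating y as y(x). By the chain rule, any term containing y contributes a factor of y' = dy/dx when we differentiate it.

Move every term to one side and write the relation as F(x, y) = 0. Term by term,
  d/dx[x^4y] = x^4·y' + 4x^3y
  d/dx[-19] = 0

The pieces without y' make up ∂F/∂x and the coefficient of y' is ∂F/∂y:
  ∂F/∂x = 4x^3y,
  ∂F/∂y = x^4.

Since d/dx[F] = ∂F/∂x + (∂F/∂y)·y' = 0, solve for y':
  (∂F/∂y)·y' = -∂F/∂x
  dy/dx = -(∂F/∂x)/(∂F/∂y) = -(4x^3y)/(x^4) = -4y/x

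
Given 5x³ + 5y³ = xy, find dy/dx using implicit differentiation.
Take d/dx of both sides. Since y is implicitly a function of x, the chain rule attaches a y' = dy/dx factor whenever we differentiate through y.

Set F(x, y) = (left side) − (right side), so the curve is F = 0. Differentiating each term of F:
  d/dx[5x^3] = 15x^2
  d/dx[-xy] = -x·y' - y
  d/dx[5y^3] = 15y^2·y'

Collecting, the y'-free part is the partial derivative in x and the y' coefficient is the partial derivative in y:
  ∂F/∂x = 15x^2 - y
  ∂F/∂y = -x + 15y^2

so d/dx[F(x, y(x))] = ∂F/∂x + (∂F/∂y)·y' = 0. Rearranging,
  dy/dx = -(∂F/∂x)/(∂F/∂y) = -(15x^2 - y)/(-x + 15y^2) = (15x^2 - y)/(x - 15y^2)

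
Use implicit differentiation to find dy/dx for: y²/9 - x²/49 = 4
Differentiate the relation implicitly: treat y = y(x) and apply the chain rule, so every y-derivative picks up a y' = dy/dx factor.

With everything moved to the left-hand side, differentiate term by term:
  d/dx[-x^2/49] = -2x/49
  d/dx[y^2/9] = 2y·y'/9
  d/dx[-4] = 0

Separating the contributions that come from x directly and those that come through y:
  without y':      -2x/49
  multiplying y':  2y/9

so (-2x/49) + (2y/9)·y' = 0, and therefore
  dy/dx = -(-2x/49)/(2y/9) = 9x/(49y)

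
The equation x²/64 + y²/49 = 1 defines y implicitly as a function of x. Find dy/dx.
Differentiate both sides with respect to x, treating y as y(x). By the chain rule, any term containing y contributes a factor of y' = dy/dx when we differentiate it.

Move every term to one side and write the relation as F(x, y) = 0. Term by term,
  d/dx[x^2/64] = x/32
  d/dx[y^2/49] = 2y·y'/49
  d/dx[-1] = 0

The pieces without y' make up ∂F/∂x and the coefficient of y' is ∂F/∂y:
  ∂F/∂x = x/32,
  ∂F/∂y = 2y/49.

Since d/dx[F] = ∂F/∂x + (∂F/∂y)·y' = 0, solve for y':
  (∂F/∂y)·y' = -∂F/∂x
  dy/dx = -(∂F/∂x)/(∂F/∂y) = -(x/32)/(2y/49) = -49x/(64y)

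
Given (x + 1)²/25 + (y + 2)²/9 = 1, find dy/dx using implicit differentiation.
Apply d/dx to both sides, remembering that y depends on x. Each occurrence of y therefore brings in a y' = dy/dx via the chain rule.

With F(x, y) equal to the left-hand side minus the right, differentiate F term by term:
  d/dx[(x + 1)^2/25] = 2x/25 + 2/25
  d/dx[(y + 2)^2/9] = 2·y'(y + 2)/9
  d/dx[-1] = 0
Adding these up, d/dx[F] = 0 becomes
  (2x/25 + 2/25) + (2y/9 + 4/9)·y' = 0,
so isolating y',
  dy/dx = -(2x/25 + 2/25)/(2y/9 + 4/9)
        = -(2(x + 1)/25)/(2(y + 2)/9) = 9(-x - 1)/(25(y + 2))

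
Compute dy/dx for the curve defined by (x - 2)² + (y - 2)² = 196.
Apply d/dx to both sides, remembering that y depends on x. Each occurrence of y therefore brings in a y' = dy/dx via the chain rule.

With F(x, y) equal to the left-hand side minus the right, differentiate F term by term:
  d/dx[(x - 2)^2] = 2x - 4
  d/dx[(y - 2)^2] = 2·y'(y - 2)
  d/dx[-196] = 0
Adding these up, d/dx[F] = 0 becomes
  (2x - 4) + (2y - 4)·y' = 0,
so isolating y',
  dy/dx = -(2x - 4)/(2y - 4) = (2 - x)/(y - 2)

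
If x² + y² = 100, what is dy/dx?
Differentiate both sides with respect to x, treating y as y(x). By the chain rule, any term containing y contributes a factor of y' = dy/dx when we differentiate it.

Move every term to one side and write the relation as F(x, y) = 0. Term by term,
  d/dx[x^2] = 2x
  d/dx[y^2] = 2y·y'
  d/dx[-100] = 0

The pieces without y' make up ∂F/∂x and the coefficient of y' is ∂F/∂y:
  ∂F/∂x = 2x,
  ∂F/∂y = 2y.

Since d/dx[F] = ∂F/∂x + (∂F/∂y)·y' = 0, solve for y':
  (∂F/∂y)·y' = -∂F/∂x
  dy/dx = -(∂F/∂x)/(∂F/∂y) = -(2x)/(2y) = -x/y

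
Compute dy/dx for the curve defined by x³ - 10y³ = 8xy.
Apply d/dx to both sides, remembering that y depends on x. Each occurrence of y therefore brings in a y' = dy/dx via the chain rule.

With F(x, y) equal to the left-hand side minus the right, differentiate F term by term:
  d/dx[x^3] = 3x^2
  d/dx[-8xy] = -8x·y' - 8y
  d/dx[-10y^3] = -30y^2·y'
Adding these up, d/dx[F] = 0 becomes
  (3x^2 - 8y) + (-8x - 30y^2)·y' = 0,
so isolating y',
  dy/dx = -(3x^2 - 8y)/(-8x - 30y^2) = (3x^2 - 8y)/(2(4x + 15y^2))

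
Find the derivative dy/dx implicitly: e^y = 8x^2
Differentiate both sides with respect to x, treating y as y(x). By the chain rule, any term containing y contributes a factor of y' = dy/dx when we differentiate it.

Move every term to one side and write the relation as F(x, y) = 0. Term by term,
  d/dx[-8x^2] = -16x
  d/dx[e^(y)] = y'·e^(y)

The pieces without y' make up ∂F/∂x and the coefficient of y' is ∂F/∂y:
  ∂F/∂x = -16x,
  ∂F/∂y = e^(y).

Since d/dx[F] = ∂F/∂x + (∂F/∂y)·y' = 0, solve for y':
  (∂F/∂y)·y' = -∂F/∂x
  dy/dx = -(∂F/∂x)/(∂F/∂y) = -(-16x)/(e^(y)) = 16x·e^(-y)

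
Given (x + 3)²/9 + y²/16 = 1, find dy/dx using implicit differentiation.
Differentiate the relation implicitly: treat y = y(x) and apply the chain rule, so every y-derivative picks up a y' = dy/dx factor.

With everything moved to the left-hand side, differentiate term by term:
  d/dx[y^2/16] = y·y'/8
  d/dx[(x + 3)^2/9] = 2x/9 + 2/3
  d/dx[-1] = 0

Separating the contributions that come from x directly and those that come through y:
  without y':      2x/9 + 2/3
  multiplying y':  y/8

so (2x/9 + 2/3) + (y/8)·y' = 0, and therefore
  dy/dx = -(2x/9 + 2/3)/(y/8)
        = -(2(x + 3)/9)/(y/8) = 16(-x - 3)/(9y)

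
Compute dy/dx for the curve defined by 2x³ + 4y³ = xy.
Differentiate both sides with respect to x, treating y as y(x). By the chain rule, any term containing y contributes a factor of y' = dy/dx when we differentiate it.

Move every term to one side and write the relation as F(x, y) = 0. Term by term,
  d/dx[2x^3] = 6x^2
  d/dx[-xy] = -x·y' - y
  d/dx[4y^3] = 12y^2·y'

The pieces without y' make up ∂F/∂x and the coefficient of y' is ∂F/∂y:
  ∂F/∂x = 6x^2 - y,
  ∂F/∂y = -x + 12y^2.

Since d/dx[F] = ∂F/∂x + (∂F/∂y)·y' = 0, solve for y':
  (∂F/∂y)·y' = -∂F/∂x
  dy/dx = -(∂F/∂x)/(∂F/∂y) = -(6x^2 - y)/(-x + 12y^2) = (6x^2 - y)/(x - 12y^2)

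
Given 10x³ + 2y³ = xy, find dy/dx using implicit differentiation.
Take d/dx of both sides. Since y is implicitly a function of x, the chain rule attaches a y' = dy/dx factor whenever we differentiate through y.

Set F(x, y) = (left side) − (right side), so the curve is F = 0. Differentiating each term of F:
  d/dx[10x^3] = 30x^2
  d/dx[-xy] = -x·y' - y
  d/dx[2y^3] = 6y^2·y'

Collecting, the y'-free part is the partial derivative in x and the y' coefficient is the partial derivative in y:
  ∂F/∂x = 30x^2 - y
  ∂F/∂y = -x + 6y^2

so d/dx[F(x, y(x))] = ∂F/∂x + (∂F/∂y)·y' = 0. Rearranging,
  dy/dx = -(∂F/∂x)/(∂F/∂y) = -(30x^2 - y)/(-x + 6y^2) = (30x^2 - y)/(x - 6y^2)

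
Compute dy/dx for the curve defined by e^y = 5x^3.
Differentiate both sides with respect to x, treating y as y(x). By the chain rule, any term containing y contributes a factor of y' = dy/dx when we differentiate it.

Move every term to one side and write the relation as F(x, y) = 0. Term by term,
  d/dx[-5x^3] = -15x^2
  d/dx[e^(y)] = y'·e^(y)

The pieces without y' make up ∂F/∂x and the coefficient of y' is ∂F/∂y:
  ∂F/∂x = -15x^2,
  ∂F/∂y = e^(y).

Since d/dx[F] = ∂F/∂x + (∂F/∂y)·y' = 0, solve for y':
  (∂F/∂y)·y' = -∂F/∂x
  dy/dx = -(∂F/∂x)/(∂F/∂y) = -(-15x^2)/(e^(y)) = 15x^2e^(-y)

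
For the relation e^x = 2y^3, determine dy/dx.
Take d/dx of both sides. Since y is implicitly a function of x, the chain rule attaches a y' = dy/dx factor whenever we differentiate through y.

Set F(x, y) = (left side) − (right side), so the curve is F = 0. Differentiating each term of F:
  d/dx[-2y^3] = -6y^2·y'
  d/dx[e^(x)] = e^(x)

Collecting, the y'-free part is the partial derivative in x and the y' coefficient is the partial derivative in y:
  ∂F/∂x = e^(x)
  ∂F/∂y = -6y^2

so d/dx[F(x, y(x))] = ∂F/∂x + (∂F/∂y)·y' = 0. Rearranging,
  dy/dx = -(∂F/∂x)/(∂F/∂y) = -(e^(x))/(-6y^2) = e^(x)/(6y^2)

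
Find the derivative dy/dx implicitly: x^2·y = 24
Differentiate both sides with respect to x, treating y as y(x). By the chain rule, any term containing y contributes a factor of y' = dy/dx when we differentiate it.

Move every term to one side and write the relation as F(x, y) = 0. Term by term,
  d/dx[x^2y] = x^2·y' + 2xy
  d/dx[-24] = 0

The pieces without y' make up ∂F/∂x and the coefficient of y' is ∂F/∂y:
  ∂F/∂x = 2xy,
  ∂F/∂y = x^2.

Since d/dx[F] = ∂F/∂x + (∂F/∂y)·y' = 0, solve for y':
  (∂F/∂y)·y' = -∂F/∂x
  dy/dx = -(∂F/∂x)/(∂F/∂y) = -(2xy)/(x^2) = -2y/x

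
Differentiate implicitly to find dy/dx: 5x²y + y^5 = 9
Apply d/dx to both sides, remembering that y depends on x. Each occurrence of y therefore brings in a y' = dy/dx via the chain rule.

With F(x, y) equal to the left-hand side minus the right, differentiate F term by term:
  d/dx[5x^2y] = 5x^2·y' + 10xy
  d/dx[y^5] = 5y^4·y'
  d/dx[-9] = 0
Adding these up, d/dx[F] = 0 becomes
  (10xy) + (5x^2 + 5y^4)·y' = 0,
so isolating y',
  dy/dx = -(10xy)/(5x^2 + 5y^4) = -2xy/(x^2 + y^4)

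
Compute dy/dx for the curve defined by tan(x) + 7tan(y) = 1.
Differentiate the relation implicitly: treat y = y(x) and apply the chain rule, so every y-derivative picks up a y' = dy/dx factor.

With everything moved to the left-hand side, differentiate term by term:
  d/dx[tan(x)] = tan(x)^2 + 1
  d/dx[7tan(y)] = 7·y'(tan(y)^2 + 1)
  d/dx[-1] = 0

Separating the contributions that come from x directly and those that come through y:
  without y':      tan(x)^2 + 1
  multiplying y':  7tan(y)^2 + 7

so (tan(x)^2 + 1) + (7tan(y)^2 + 7)·y' = 0, and therefore
  dy/dx = -(tan(x)^2 + 1)/(7tan(y)^2 + 7) = -cos(y)^2/(7cos(x)^2)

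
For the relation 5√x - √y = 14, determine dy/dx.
Take d/dx of both sides. Since y is implicitly a function of x, the chain rule attaches a y' = dy/dx factor whenever we differentiate through y.

Set F(x, y) = (left side) − (right side), so the curve is F = 0. Differentiating each term of F:
  d/dx[5√(x)] = 5/(2√(x))
  d/dx[-√(y)] = -y'/(2√(y))
  d/dx[-14] = 0

Collecting, the y'-free part is the partial derivative in x and the y' coefficient is the partial derivative in y:
  ∂F/∂x = 5/(2√(x))
  ∂F/∂y = -1/(2√(y))

so d/dx[F(x, y(x))] = ∂F/∂x + (∂F/∂y)·y' = 0. Rearranging,
  dy/dx = -(∂F/∂x)/(∂F/∂y) = -(5/(2√(x)))/(-1/(2√(y))) = 5√(y)/√(x)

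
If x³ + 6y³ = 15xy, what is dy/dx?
Differentiate both sides with respect to x, treating y as y(x). By the chain rule, any term containing y contributes a factor of y' = dy/dx when we differentiate it.

Move every term to one side and write the relation as F(x, y) = 0. Term by term,
  d/dx[x^3] = 3x^2
  d/dx[-15xy] = -15x·y' - 15y
  d/dx[6y^3] = 18y^2·y'

The pieces without y' make up ∂F/∂x and the coefficient of y' is ∂F/∂y:
  ∂F/∂x = 3x^2 - 15y,
  ∂F/∂y = -15x + 18y^2.

Since d/dx[F] = ∂F/∂x + (∂F/∂y)·y' = 0, solve for y':
  (∂F/∂y)·y' = -∂F/∂x
  dy/dx = -(∂F/∂x)/(∂F/∂y) = -(3x^2 - 15y)/(-15x + 18y^2) = (x^2 - 5y)/(5x - 6y^2)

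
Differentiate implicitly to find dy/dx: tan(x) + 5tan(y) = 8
Differentiate the relation implicitly: treat y = y(x) and apply the chain rule, so every y-derivative picks up a y' = dy/dx factor.

With everything moved to the left-hand side, differentiate term by term:
  d/dx[tan(x)] = tan(x)^2 + 1
  d/dx[5tan(y)] = 5·y'(tan(y)^2 + 1)
  d/dx[-8] = 0

Separating the contributions that come from x directly and those that come through y:
  without y':      tan(x)^2 + 1
  multiplying y':  5tan(y)^2 + 5

so (tan(x)^2 + 1) + (5tan(y)^2 + 5)·y' = 0, and therefore
  dy/dx = -(tan(x)^2 + 1)/(5tan(y)^2 + 5) = -cos(y)^2/(5cos(x)^2)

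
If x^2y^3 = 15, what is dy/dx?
Differentiate the relation implicitly: treat y = y(x) and apply the chain rule, so every y-derivative picks up a y' = dy/dx factor.

With everything moved to the left-hand side, differentiate term by term:
  d/dx[x^2y^3] = 3x^2y^2·y' + 2xy^3
  d/dx[-15] = 0

Separating the contributions that come from x directly and those that come through y:
  without y':      2xy^3
  multiplying y':  3x^2y^2

so (2xy^3) + (3x^2y^2)·y' = 0, and therefore
  dy/dx = -(2xy^3)/(3x^2y^2) = -2y/(3x)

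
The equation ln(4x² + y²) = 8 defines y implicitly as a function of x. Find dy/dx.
Apply d/dx to both sides, remembering that y depends on x. Each occurrence of y therefore brings in a y' = dy/dx via the chain rule.

With F(x, y) equal to the left-hand side minus the right, differentiate F term by term:
  d/dx[ln(4x^2 + y^2)] = (8x + 2y·y')/(4x^2 + y^2)
  d/dx[-8] = 0
Adding these up, d/dx[F] = 0 becomes
  (8x/(4x^2 + y^2)) + (2y/(4x^2 + y^2))·y' = 0,
so isolating y',
  dy/dx = -(8x/(4x^2 + y^2))/(2y/(4x^2 + y^2)) = -4x/y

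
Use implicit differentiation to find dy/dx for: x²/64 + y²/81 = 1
Apply d/dx to both sides, remembering that y depends on x. Each occurrence of y therefore brings in a y' = dy/dx via the chain rule.

With F(x, y) equal to the left-hand side minus the right, differentiate F term by term:
  d/dx[x^2/64] = x/32
  d/dx[y^2/81] = 2y·y'/81
  d/dx[-1] = 0
Adding these up, d/dx[F] = 0 becomes
  (x/32) + (2y/81)·y' = 0,
so isolating y',
  dy/dx = -(x/32)/(2y/81) = -81x/(64y)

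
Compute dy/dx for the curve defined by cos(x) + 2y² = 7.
Differentiate the relation implicitly: treat y = y(x) and apply the chain rule, so every y-derivative picks up a y' = dy/dx factor.

With everything moved to the left-hand side, differentiate term by term:
  d/dx[2y^2] = 4y·y'
  d/dx[cos(x)] = -sin(x)
  d/dx[-7] = 0

Separating the contributions that come from x directly and those that come through y:
  without y':      -sin(x)
  multiplying y':  4y

so (-sin(x)) + (4y)·y' = 0, and therefore
  dy/dx = -(-sin(x))/(4y) = sin(x)/(4y)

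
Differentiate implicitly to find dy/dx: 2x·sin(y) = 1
Apply d/dx to both sides, remembering that y depends on x. Each occurrence of y therefore brings in a y' = dy/dx via the chain rule.

With F(x, y) equal to the left-hand side minus the right, differentiate F term by term:
  d/dx[2x·sin(y)] = 2x·y'·cos(y) + 2sin(y)
  d/dx[-1] = 0
Adding these up, d/dx[F] = 0 becomes
  (2sin(y)) + (2x·cos(y))·y' = 0,
so isolating y',
  dy/dx = -(2sin(y))/(2x·cos(y)) = -tan(y)/x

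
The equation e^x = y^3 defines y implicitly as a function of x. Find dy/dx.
Apply d/dx to both sides, remembering that y depends on x. Each occurrence of y therefore brings in a y' = dy/dx via the chain rule.

With F(x, y) equal to the left-hand side minus the right, differentiate F term by term:
  d/dx[-y^3] = -3y^2·y'
  d/dx[e^(x)] = e^(x)
Adding these up, d/dx[F] = 0 becomes
  (e^(x)) + (-3y^2)·y' = 0,
so isolating y',
  dy/dx = -(e^(x))/(-3y^2) = e^(x)/(3y^2)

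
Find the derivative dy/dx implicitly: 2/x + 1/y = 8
Take d/dx of both sides. Since y is implicitly a function of x, the chain rule attaches a y' = dy/dx factor whenever we differentiate through y.

Set F(x, y) = (left side) − (right side), so the curve is F = 0. Differentiating each term of F:
  d/dx[1/y] = -y'/y^2
  d/dx[2/x] = -2/x^2
  d/dx[-8] = 0

Collecting, the y'-free part is the partial derivative in x and the y' coefficient is the partial derivative in y:
  ∂F/∂x = -2/x^2
  ∂F/∂y = -1/y^2

so d/dx[F(x, y(x))] = ∂F/∂x + (∂F/∂y)·y' = 0. Rearranging,
  dy/dx = -(∂F/∂x)/(∂F/∂y) = -(-2/x^2)/(-1/y^2) = -2y^2/x^2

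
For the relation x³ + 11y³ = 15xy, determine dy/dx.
Differentiate the relation implicitly: treat y = y(x) and apply the chain rule, so every y-derivative picks up a y' = dy/dx factor.

With everything moved to the left-hand side, differentiate term by term:
  d/dx[x^3] = 3x^2
  d/dx[-15xy] = -15x·y' - 15y
  d/dx[11y^3] = 33y^2·y'

Separating the contributions that come from x directly and those that come through y:
  without y':      3x^2 - 15y
  multiplying y':  -15x + 33y^2

so (3x^2 - 15y) + (-15x + 33y^2)·y' = 0, and therefore
  dy/dx = -(3x^2 - 15y)/(-15x + 33y^2) = (x^2 - 5y)/(5x - 11y^2)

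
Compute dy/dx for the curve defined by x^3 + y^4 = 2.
Take d/dx of both sides. Since y is implicitly a function of x, the chain rule attaches a y' = dy/dx factor whenever we differentiate through y.

Set F(x, y) = (left side) − (right side), so the curve is F = 0. Differentiating each term of F:
  d/dx[x^3] = 3x^2
  d/dx[y^4] = 4y^3·y'
  d/dx[-2] = 0

Collecting, the y'-free part is the partial derivative in x and the y' coefficient is the partial derivative in y:
  ∂F/∂x = 3x^2
  ∂F/∂y = 4y^3

so d/dx[F(x, y(x))] = ∂F/∂x + (∂F/∂y)·y' = 0. Rearranging,
  dy/dx = -(∂F/∂x)/(∂F/∂y) = -(3x^2)/(4y^3) = -3x^2/(4y^3)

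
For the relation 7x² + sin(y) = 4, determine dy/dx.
Apply d/dx to both sides, remembering that y depends on x. Each occurrence of y therefore brings in a y' = dy/dx via the chain rule.

With F(x, y) equal to the left-hand side minus the right, differentiate F term by term:
  d/dx[7x^2] = 14x
  d/dx[sin(y)] = y'·cos(y)
  d/dx[-4] = 0
Adding these up, d/dx[F] = 0 becomes
  (14x) + (cos(y))·y' = 0,
so isolating y',
  dy/dx = -(14x)/(cos(y)) = -14x/cos(y)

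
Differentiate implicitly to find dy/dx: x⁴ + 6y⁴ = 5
Differentiate both sides with respect to x, treating y as y(x). By the chain rule, any term containing y contributes a factor of y' = dy/dx when we differentiate it.

Move every term to one side and write the relation as F(x, y) = 0. Term by term,
  d/dx[x^4] = 4x^3
  d/dx[6y^4] = 24y^3·y'
  d/dx[-5] = 0

The pieces without y' make up ∂F/∂x and the coefficient of y' is ∂F/∂y:
  ∂F/∂x = 4x^3,
  ∂F/∂y = 24y^3.

Since d/dx[F] = ∂F/∂x + (∂F/∂y)·y' = 0, solve for y':
  (∂F/∂y)·y' = -∂F/∂x
  dy/dx = -(∂F/∂x)/(∂F/∂y) = -(4x^3)/(24y^3) = -x^3/(6y^3)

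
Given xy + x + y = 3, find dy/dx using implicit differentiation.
Differentiate the relation implicitly: treat y = y(x) and apply the chain rule, so every y-derivative picks up a y' = dy/dx factor.

With everything moved to the left-hand side, differentiate term by term:
  d/dx[xy] = x·y' + y
  d/dx[x] = 1
  d/dx[y] = y'
  d/dx[-3] = 0

Separating the contributions that come from x directly and those that come through y:
  without y':      y + 1
  multiplying y':  x + 1

so (y + 1) + (x + 1)·y' = 0, and therefore
  dy/dx = -(y + 1)/(x + 1) = (-y - 1)/(x + 1)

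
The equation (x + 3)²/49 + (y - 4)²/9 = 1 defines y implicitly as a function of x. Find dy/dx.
Take d/dx of both sides. Since y is implicitly a function of x, the chain rule attaches a y' = dy/dx factor whenever we differentiate through y.

Set F(x, y) = (left side) − (right side), so the curve is F = 0. Differentiating each term of F:
  d/dx[(x + 3)^2/49] = 2x/49 + 6/49
  d/dx[(y - 4)^2/9] = 2·y'(y - 4)/9
  d/dx[-1] = 0

Collecting, the y'-free part is the partial derivative in x and the y' coefficient is the partial derivative in y:
  ∂F/∂x = 2x/49 + 6/49
  ∂F/∂y = 2y/9 - 8/9

so d/dx[F(x, y(x))] = ∂F/∂x + (∂F/∂y)·y' = 0. Rearranging,
  dy/dx = -(∂F/∂x)/(∂F/∂y) = -(2x/49 + 6/49)/(2y/9 - 8/9)
        = -(2(x + 3)/49)/(2(y - 4)/9) = 9(-x - 3)/(49(y - 4))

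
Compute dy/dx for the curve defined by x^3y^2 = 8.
Differentiate both sides with respect to x, treating y as y(x). By the chain rule, any term containing y contributes a factor of y' = dy/dx when we differentiate it.

Move every term to one side and write the relation as F(x, y) = 0. Term by term,
  d/dx[x^3y^2] = 2x^3y·y' + 3x^2y^2
  d/dx[-8] = 0

The pieces without y' make up ∂F/∂x and the coefficient of y' is ∂F/∂y:
  ∂F/∂x = 3x^2y^2,
  ∂F/∂y = 2x^3y.

Since d/dx[F] = ∂F/∂x + (∂F/∂y)·y' = 0, solve for y':
  (∂F/∂y)·y' = -∂F/∂x
  dy/dx = -(∂F/∂x)/(∂F/∂y) = -(3x^2y^2)/(2x^3y) = -3y/(2x)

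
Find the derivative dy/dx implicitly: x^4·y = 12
Differentiate both sides with respect to x, treating y as y(x). By the chain rule, any term containing y contributes a factor of y' = dy/dx when we differentiate it.

Move every term to one side and write the relation as F(x, y) = 0. Term by term,
  d/dx[x^4y] = x^4·y' + 4x^3y
  d/dx[-12] = 0

The pieces without y' make up ∂F/∂x and the coefficient of y' is ∂F/∂y:
  ∂F/∂x = 4x^3y,
  ∂F/∂y = x^4.

Since d/dx[F] = ∂F/∂x + (∂F/∂y)·y' = 0, solve for y':
  (∂F/∂y)·y' = -∂F/∂x
  dy/dx = -(∂F/∂x)/(∂F/∂y) = -(4x^3y)/(x^4) = -4y/x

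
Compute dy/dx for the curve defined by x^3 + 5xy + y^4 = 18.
Differentiate both sides with respect to x, treating y as y(x). By the chain rule, any term containing y contributes a factor of y' = dy/dx when we differentiate it.

Move every term to one side and write the relation as F(x, y) = 0. Term by term,
  d/dx[x^3] = 3x^2
  d/dx[5xy] = 5x·y' + 5y
  d/dx[y^4] = 4y^3·y'
  d/dx[-18] = 0

The pieces without y' make up ∂F/∂x and the coefficient of y' is ∂F/∂y:
  ∂F/∂x = 3x^2 + 5y,
  ∂F/∂y = 5x + 4y^3.

Since d/dx[F] = ∂F/∂x + (∂F/∂y)·y' = 0, solve for y':
  (∂F/∂y)·y' = -∂F/∂x
  dy/dx = -(∂F/∂x)/(∂F/∂y) = -(3x^2 + 5y)/(5x + 4y^3) = (-3x^2 - 5y)/(5x + 4y^3)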